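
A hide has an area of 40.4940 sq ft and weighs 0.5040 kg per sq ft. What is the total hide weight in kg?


Formula: Weight = area * weight_per_sqft
Substituting: Weight = 40.4940 * 0.5040
Result: 20.4090 kg


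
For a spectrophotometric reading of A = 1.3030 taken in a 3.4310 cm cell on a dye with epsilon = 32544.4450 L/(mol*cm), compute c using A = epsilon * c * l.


Formula: c = A / (epsilon * l)
Substituting: c = 1.3030 / (32544.4450 * 3.4310)
Result: 1.1669e-05 mol/L


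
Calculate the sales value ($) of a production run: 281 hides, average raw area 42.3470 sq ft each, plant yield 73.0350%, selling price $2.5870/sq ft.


Raw_total = N * avg_area = 281 * 42.3470 = 11899.5070 sq ft
Finished = Raw_total * yield / 100 = 11899.5070 * 73.0350 / 100 = 8690.8049 sq ft
Value = Finished * price = 8690.8049 * 2.5870 = 22483.1124 $


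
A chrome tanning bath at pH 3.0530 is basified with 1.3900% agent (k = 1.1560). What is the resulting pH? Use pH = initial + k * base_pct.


Formula: pH_final = pH_initial + k * base_pct
Substituting: pH_final = 3.0530 + 1.1560 * 1.3900
Result: 4.6598


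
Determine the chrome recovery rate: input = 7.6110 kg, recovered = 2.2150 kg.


Formula: Recovery = recovered / input * 100
Substituting: Recovery = 2.2150 / 7.6110 * 100
Result: 29.1026 %


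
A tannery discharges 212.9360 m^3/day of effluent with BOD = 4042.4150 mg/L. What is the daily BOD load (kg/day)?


Formula: BOD_load = volume * conc / 1000
Substituting: BOD_load = 212.9360 * 4042.4150 / 1000
Result: 860.7757 kg/day


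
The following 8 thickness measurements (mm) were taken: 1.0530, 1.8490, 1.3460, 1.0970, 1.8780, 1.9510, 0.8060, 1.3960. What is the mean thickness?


Formula: Average = sum / n
Substituting: Average = 11.3760 / 8
Result: 1.4220 mm


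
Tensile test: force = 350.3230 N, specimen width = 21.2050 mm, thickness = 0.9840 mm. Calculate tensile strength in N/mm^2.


Formula: TS = force / (width * thickness)
Substituting: TS = 350.3230 / (21.2050 * 0.9840)
Result: 16.7894 N/mm^2


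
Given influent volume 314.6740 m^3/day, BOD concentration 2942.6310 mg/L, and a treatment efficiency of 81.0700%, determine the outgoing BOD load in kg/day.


Load_in = volume * conc / 1000 = 314.6740 * 2942.6310 / 1000 = 925.9695 kg/day
Removed = Load_in * eff / 100 = 925.9695 * 81.0700 / 100 = 750.6834 kg/day
Load_out = Load_in - Removed = 925.9695 - 750.6834 = 175.2860 kg/day


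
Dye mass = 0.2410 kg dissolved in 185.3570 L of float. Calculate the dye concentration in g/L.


Formula: Conc = dye_mass(kg) / volume(L) * 1000
Substituting: Conc = 0.2410 / 185.3570 * 1000
Result: 1.3002 g/L


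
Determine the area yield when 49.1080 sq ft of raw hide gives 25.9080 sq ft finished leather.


Formula: Yield = finished / raw * 100
Substituting: Yield = 25.9080 / 49.1080 * 100
Result: 52.7572 %


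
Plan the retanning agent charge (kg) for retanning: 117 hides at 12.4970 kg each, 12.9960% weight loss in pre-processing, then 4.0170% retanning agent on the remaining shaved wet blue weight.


Total_raw = N * avg_wt = 117 * 12.4970 = 1462.1490 kg
Substrate = Total_raw * (1 - loss/100) = 1462.1490 * (1 - 12.9960/100) = 1272.1281 kg
Retan = Substrate * pct / 100 = 1272.1281 * 4.0170 / 100 = 51.1014 kg


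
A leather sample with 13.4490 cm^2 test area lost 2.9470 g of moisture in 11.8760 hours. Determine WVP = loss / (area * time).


Formula: WVP = loss / (area * time)
Substituting: WVP = 2.9470 / (13.4490 * 11.8760)
Result: 0.018451 g/(cm^2*hr)


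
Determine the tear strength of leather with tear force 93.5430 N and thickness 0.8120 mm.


Formula: Tear strength = force / thickness
Substituting: Tear strength = 93.5430 / 0.8120
Result: 115.2007 N/mm


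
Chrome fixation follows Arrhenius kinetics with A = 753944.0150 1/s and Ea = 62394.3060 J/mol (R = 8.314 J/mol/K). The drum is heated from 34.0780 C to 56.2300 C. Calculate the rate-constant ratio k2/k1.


T1 = 34.0780 + 273.15 = 307.2280 K; T2 = 56.2300 + 273.15 = 329.3800 K
k1 = A * exp(-Ea/(R*T1)) = 753944.0150 * exp(-62394.3060/(8.314*307.2280)) = 1.8566e-05 1/s
k2 = A * exp(-Ea/(R*T2)) = 753944.0150 * exp(-62394.3060/(8.314*329.3800)) = 9.5984e-05 1/s
k2/k1 = 9.5984e-05 / 1.8566e-05 = 5.1697


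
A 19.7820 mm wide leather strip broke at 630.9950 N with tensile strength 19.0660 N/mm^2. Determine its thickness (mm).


Formula: t = F / (TS * w)
Substituting: t = 630.9950 / (19.0660 * 19.7820)
Result: 1.6730 mm


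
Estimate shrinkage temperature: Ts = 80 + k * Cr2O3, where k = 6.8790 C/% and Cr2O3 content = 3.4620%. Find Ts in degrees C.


Formula: Ts = 80 + k * Cr2O3
Substituting: Ts = 80 + 6.8790 * 3.4620
Result: 103.8151 C


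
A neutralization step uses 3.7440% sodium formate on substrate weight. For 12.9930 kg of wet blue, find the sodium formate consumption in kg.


Formula: Neutralizer = substrate * pct / 100
Substituting: Neutralizer = 12.9930 * 3.7440 / 100
Result: 0.4865 kg


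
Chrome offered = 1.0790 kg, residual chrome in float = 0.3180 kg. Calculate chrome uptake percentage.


Formula: Uptake = (offered - residual) / offered * 100
Substituting: Uptake = (1.0790 - 0.3180) / 1.0790 * 100
Result: 70.5283 %


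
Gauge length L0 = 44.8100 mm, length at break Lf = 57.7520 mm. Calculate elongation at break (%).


Formula: Elongation = (Lf - L0) / L0 * 100
Substituting: Elongation = (57.7520 - 44.8100) / 44.8100 * 100
Result: 28.8819 %


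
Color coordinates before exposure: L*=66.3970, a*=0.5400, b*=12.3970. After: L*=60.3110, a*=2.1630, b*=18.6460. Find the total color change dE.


dL = -6.0860, da = 1.6230, db = 6.2490
dE = sqrt((-6.0860)^2 + 1.6230^2 + 6.2490^2) = 8.8726


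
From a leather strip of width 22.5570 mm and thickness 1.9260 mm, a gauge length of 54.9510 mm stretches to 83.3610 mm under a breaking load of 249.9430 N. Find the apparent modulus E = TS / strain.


TS = F / (w * t) = 249.9430 / (22.5570 * 1.9260) = 5.7531 N/mm^2
strain = (Lf - L0) / L0 = (83.3610 - 54.9510) / 54.9510 = 0.5170
E = TS / strain = 5.7531 / 0.5170 = 11.1278 N/mm^2


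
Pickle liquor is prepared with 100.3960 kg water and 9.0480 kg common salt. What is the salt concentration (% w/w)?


Formula: Conc = salt / (water + salt) * 100
Substituting: Conc = 9.0480 / (100.3960 + 9.0480) * 100
Result: 8.2672 %


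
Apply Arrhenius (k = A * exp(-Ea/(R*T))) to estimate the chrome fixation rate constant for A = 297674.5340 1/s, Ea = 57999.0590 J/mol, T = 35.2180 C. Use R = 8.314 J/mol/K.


T_K = T_C + 273.15 = 35.2180 + 273.15 = 308.3680 K
exponent = -Ea / (R * T_K) = -57999.0590 / (8.314 * 308.3680) = -22.6226
k = A * exp(exponent) = 297674.5340 * exp(-22.6226) = 4.4554e-05 1/s


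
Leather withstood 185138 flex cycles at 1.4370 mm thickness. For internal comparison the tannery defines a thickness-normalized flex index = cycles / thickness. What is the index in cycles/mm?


Formula: Index = cycles / thickness
Substituting: Index = 185138 / 1.4370
Result: 128836.4649 cycles/mm


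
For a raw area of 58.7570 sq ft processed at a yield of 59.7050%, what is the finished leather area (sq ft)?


Formula: finished = raw * yield / 100
Substituting: finished = 58.7570 * 59.7050 / 100
Result: 35.0809 sq ft


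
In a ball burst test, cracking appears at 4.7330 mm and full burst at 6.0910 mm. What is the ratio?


Formula: Ratio = crack / burst
Substituting: Ratio = 4.7330 / 6.0910
Result: 0.7770


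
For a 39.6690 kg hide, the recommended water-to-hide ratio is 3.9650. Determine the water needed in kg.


Formula: Water = hide_weight * ratio
Substituting: Water = 39.6690 * 3.9650
Result: 157.2876 kg


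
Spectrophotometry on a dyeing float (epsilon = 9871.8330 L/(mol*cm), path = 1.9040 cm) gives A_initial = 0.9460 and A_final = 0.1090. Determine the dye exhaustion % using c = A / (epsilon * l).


c_initial = A_i / (epsilon * l) = 0.9460 / (9871.8330 * 1.9040) = 5.0330e-05 mol/L
c_final = A_f / (epsilon * l) = 0.1090 / (9871.8330 * 1.9040) = 5.7991e-06 mol/L
Exhaustion = (c_initial - c_final) / c_initial * 100 = (5.0330e-05 - 5.7991e-06) / 5.0330e-05 * 100 = 88.4778 %


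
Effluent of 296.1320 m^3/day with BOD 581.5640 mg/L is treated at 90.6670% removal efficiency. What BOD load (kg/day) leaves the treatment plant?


Load_in = volume * conc / 1000 = 296.1320 * 581.5640 / 1000 = 172.2197 kg/day
Removed = Load_in * eff / 100 = 172.2197 * 90.6670 / 100 = 156.1464 kg/day
Load_out = Load_in - Removed = 172.2197 - 156.1464 = 16.0733 kg/day


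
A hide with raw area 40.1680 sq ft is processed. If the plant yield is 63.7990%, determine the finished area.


Formula: finished = raw * yield / 100
Substituting: finished = 40.1680 * 63.7990 / 100
Result: 25.6268 sq ft


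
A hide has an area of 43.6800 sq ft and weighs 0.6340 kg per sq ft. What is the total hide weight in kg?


Formula: Weight = area * weight_per_sqft
Substituting: Weight = 43.6800 * 0.6340
Result: 27.6931 kg


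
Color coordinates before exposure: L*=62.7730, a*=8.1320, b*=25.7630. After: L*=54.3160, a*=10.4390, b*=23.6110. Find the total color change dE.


dL = -8.4570, da = 2.3070, db = -2.1520
dE = sqrt((-8.4570)^2 + 2.3070^2 + (-2.1520)^2) = 9.0263


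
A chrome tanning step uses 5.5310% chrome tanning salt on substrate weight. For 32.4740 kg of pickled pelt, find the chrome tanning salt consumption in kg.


Formula: Chrome = substrate * pct / 100
Substituting: Chrome = 32.4740 * 5.5310 / 100
Result: 1.7961 kg


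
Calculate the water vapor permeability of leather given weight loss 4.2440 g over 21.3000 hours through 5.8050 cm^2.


Formula: WVP = loss / (area * time)
Substituting: WVP = 4.2440 / (5.8050 * 21.3000)
Result: 0.0343237 g/(cm^2*hr)


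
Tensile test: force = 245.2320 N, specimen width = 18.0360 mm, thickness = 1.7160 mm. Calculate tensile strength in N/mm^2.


Formula: TS = force / (width * thickness)
Substituting: TS = 245.2320 / (18.0360 * 1.7160)
Result: 7.9235 N/mm^2


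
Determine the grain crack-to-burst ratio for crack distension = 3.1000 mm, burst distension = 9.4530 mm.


Formula: Ratio = crack / burst
Substituting: Ratio = 3.1000 / 9.4530
Result: 0.3279


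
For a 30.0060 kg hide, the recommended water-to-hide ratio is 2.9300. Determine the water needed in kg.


Formula: Water = hide_weight * ratio
Substituting: Water = 30.0060 * 2.9300
Result: 87.9176 kg


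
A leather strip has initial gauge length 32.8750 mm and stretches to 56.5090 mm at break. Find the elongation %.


Formula: Elongation = (Lf - L0) / L0 * 100
Substituting: Elongation = (56.5090 - 32.8750) / 32.8750 * 100
Result: 71.8905 %


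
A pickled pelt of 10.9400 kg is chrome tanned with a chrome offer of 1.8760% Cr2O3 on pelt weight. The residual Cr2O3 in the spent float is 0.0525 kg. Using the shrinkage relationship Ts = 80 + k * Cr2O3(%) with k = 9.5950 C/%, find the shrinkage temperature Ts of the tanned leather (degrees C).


Offered = pelt * offer_pct / 100 = 10.9400 * 1.8760 / 100 = 0.2052 kg
Uptake = offered - residual = 0.2052 - 0.0525 = 0.1527 kg
Cr2O3% on pelt = uptake / pelt * 100 = 0.1527 / 10.9400 * 100 = 1.3961 %
Ts = 80 + k * Cr2O3% = 80 + 9.5950 * 1.3961 = 93.3957 C


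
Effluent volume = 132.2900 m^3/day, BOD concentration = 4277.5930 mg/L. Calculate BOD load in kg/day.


Formula: BOD_load = volume * conc / 1000
Substituting: BOD_load = 132.2900 * 4277.5930 / 1000
Result: 565.8828 kg/day


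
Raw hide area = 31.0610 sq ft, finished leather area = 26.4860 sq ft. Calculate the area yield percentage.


Formula: Yield = finished / raw * 100
Substituting: Yield = 26.4860 / 31.0610 * 100
Result: 85.2709 %


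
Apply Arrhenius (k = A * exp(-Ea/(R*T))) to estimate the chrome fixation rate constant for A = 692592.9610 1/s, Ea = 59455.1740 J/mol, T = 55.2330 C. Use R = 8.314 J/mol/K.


T_K = T_C + 273.15 = 55.2330 + 273.15 = 328.3830 K
exponent = -Ea / (R * T_K) = -59455.1740 / (8.314 * 328.3830) = -21.7770
k = A * exp(exponent) = 692592.9610 * exp(-21.7770) = 2.4145e-04 1/s


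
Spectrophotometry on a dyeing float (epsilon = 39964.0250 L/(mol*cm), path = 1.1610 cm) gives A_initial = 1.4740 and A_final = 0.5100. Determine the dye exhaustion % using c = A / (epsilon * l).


c_initial = A_i / (epsilon * l) = 1.4740 / (39964.0250 * 1.1610) = 3.1768e-05 mol/L
c_final = A_f / (epsilon * l) = 0.5100 / (39964.0250 * 1.1610) = 1.0992e-05 mol/L
Exhaustion = (c_initial - c_final) / c_initial * 100 = (3.1768e-05 - 1.0992e-05) / 3.1768e-05 * 100 = 65.4003 %


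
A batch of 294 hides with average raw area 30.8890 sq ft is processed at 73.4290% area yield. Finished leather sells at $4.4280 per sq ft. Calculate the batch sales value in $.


Raw_total = N * avg_area = 294 * 30.8890 = 9081.3660 sq ft
Finished = Raw_total * yield / 100 = 9081.3660 * 73.4290 / 100 = 6668.3562 sq ft
Value = Finished * price = 6668.3562 * 4.4280 = 29527.4814 $


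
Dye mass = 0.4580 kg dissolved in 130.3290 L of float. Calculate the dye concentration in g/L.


Formula: Conc = dye_mass(kg) / volume(L) * 1000
Substituting: Conc = 0.4580 / 130.3290 * 1000
Result: 3.5142 g/L


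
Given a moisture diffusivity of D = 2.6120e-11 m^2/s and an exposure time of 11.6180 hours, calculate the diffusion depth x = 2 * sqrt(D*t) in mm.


t = 11.6180 hr * 3600 = 41824.8000 s
D * t = 2.6120e-11 * 41824.8000 = 1.0925e-06
x = 2 * sqrt(D*t) = 2 * sqrt(1.0925e-06) = 0.00209042 m = 2.0904 mm


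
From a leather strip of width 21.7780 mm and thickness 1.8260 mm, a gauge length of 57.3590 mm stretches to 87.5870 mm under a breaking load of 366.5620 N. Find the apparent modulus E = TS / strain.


TS = F / (w * t) = 366.5620 / (21.7780 * 1.8260) = 9.2178 N/mm^2
strain = (Lf - L0) / L0 = (87.5870 - 57.3590) / 57.3590 = 0.5270
E = TS / strain = 9.2178 / 0.5270 = 17.4912 N/mm^2


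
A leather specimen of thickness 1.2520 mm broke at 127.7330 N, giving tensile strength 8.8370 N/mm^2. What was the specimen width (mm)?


Formula: w = F / (TS * t)
Substituting: w = 127.7330 / (8.8370 * 1.2520)
Result: 11.5450 mm


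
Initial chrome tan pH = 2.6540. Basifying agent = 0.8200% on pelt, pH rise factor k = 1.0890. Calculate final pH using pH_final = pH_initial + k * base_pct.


Formula: pH_final = pH_initial + k * base_pct
Substituting: pH_final = 2.6540 + 1.0890 * 0.8200
Result: 3.5470


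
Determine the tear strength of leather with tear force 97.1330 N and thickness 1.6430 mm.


Formula: Tear strength = force / thickness
Substituting: Tear strength = 97.1330 / 1.6430
Result: 59.1193 N/mm


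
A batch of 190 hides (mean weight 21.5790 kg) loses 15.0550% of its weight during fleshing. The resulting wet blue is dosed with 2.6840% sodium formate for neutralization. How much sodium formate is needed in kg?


Total_raw = N * avg_wt = 190 * 21.5790 = 4100.0100 kg
Substrate = Total_raw * (1 - loss/100) = 4100.0100 * (1 - 15.0550/100) = 3482.7535 kg
Neutralizer = Substrate * pct / 100 = 3482.7535 * 2.6840 / 100 = 93.4771 kg


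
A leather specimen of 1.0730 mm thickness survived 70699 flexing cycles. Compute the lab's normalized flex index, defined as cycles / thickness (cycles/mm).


Formula: Index = cycles / thickness
Substituting: Index = 70699 / 1.0730
Result: 65889.0960 cycles/mm


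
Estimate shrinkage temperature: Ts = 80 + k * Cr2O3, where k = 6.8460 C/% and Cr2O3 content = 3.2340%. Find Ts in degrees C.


Formula: Ts = 80 + k * Cr2O3
Substituting: Ts = 80 + 6.8460 * 3.2340
Result: 102.1400 C


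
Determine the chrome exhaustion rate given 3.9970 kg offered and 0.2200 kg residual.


Formula: Uptake = (offered - residual) / offered * 100
Substituting: Uptake = (3.9970 - 0.2200) / 3.9970 * 100
Result: 94.4959 %


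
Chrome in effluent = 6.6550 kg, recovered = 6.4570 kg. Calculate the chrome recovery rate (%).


Formula: Recovery = recovered / input * 100
Substituting: Recovery = 6.4570 / 6.6550 * 100
Result: 97.0248 %


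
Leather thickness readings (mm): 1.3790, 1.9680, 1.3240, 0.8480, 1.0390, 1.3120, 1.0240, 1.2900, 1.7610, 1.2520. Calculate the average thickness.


Formula: Average = sum / n
Substituting: Average = 13.1970 / 10
Result: 1.3197 mm


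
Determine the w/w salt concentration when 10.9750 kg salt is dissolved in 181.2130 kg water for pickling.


Formula: Conc = salt / (water + salt) * 100
Substituting: Conc = 10.9750 / (181.2130 + 10.9750) * 100
Result: 5.7106 %


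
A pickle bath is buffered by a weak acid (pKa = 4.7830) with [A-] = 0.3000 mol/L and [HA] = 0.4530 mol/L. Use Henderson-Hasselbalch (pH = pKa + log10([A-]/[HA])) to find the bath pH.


ratio = [A-] / [HA] = 0.3000 / 0.4530 = 0.6623
log10(ratio) = -0.1790
pH = pKa + log10(ratio) = 4.7830 - 0.1790 = 4.6040


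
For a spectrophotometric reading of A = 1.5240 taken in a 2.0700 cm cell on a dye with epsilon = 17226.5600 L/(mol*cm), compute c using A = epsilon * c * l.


Formula: c = A / (epsilon * l)
Substituting: c = 1.5240 / (17226.5600 * 2.0700)
Result: 4.2738e-05 mol/L


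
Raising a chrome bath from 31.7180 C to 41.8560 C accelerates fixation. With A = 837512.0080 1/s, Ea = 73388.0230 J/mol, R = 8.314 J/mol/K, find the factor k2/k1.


T1 = 31.7180 + 273.15 = 304.8680 K; T2 = 41.8560 + 273.15 = 315.0060 K
k1 = A * exp(-Ea/(R*T1)) = 837512.0080 * exp(-73388.0230/(8.314*304.8680)) = 2.2314e-07 1/s
k2 = A * exp(-Ea/(R*T2)) = 837512.0080 * exp(-73388.0230/(8.314*315.0060)) = 5.6659e-07 1/s
k2/k1 = 5.6659e-07 / 2.2314e-07 = 2.5392


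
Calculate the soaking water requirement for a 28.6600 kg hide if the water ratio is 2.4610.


Formula: Water = hide_weight * ratio
Substituting: Water = 28.6600 * 2.4610
Result: 70.5323 kg


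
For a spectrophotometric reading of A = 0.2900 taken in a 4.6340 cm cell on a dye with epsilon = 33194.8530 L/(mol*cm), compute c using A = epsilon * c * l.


Formula: c = A / (epsilon * l)
Substituting: c = 0.2900 / (33194.8530 * 4.6340)
Result: 1.8853e-06 mol/L


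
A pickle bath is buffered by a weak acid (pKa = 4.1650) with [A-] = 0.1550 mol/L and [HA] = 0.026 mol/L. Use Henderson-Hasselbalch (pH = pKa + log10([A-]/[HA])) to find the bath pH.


ratio = [A-] / [HA] = 0.1550 / 0.026 = 5.9615
log10(ratio) = 0.7754
pH = pKa + log10(ratio) = 4.1650 + 0.7754 = 4.9404


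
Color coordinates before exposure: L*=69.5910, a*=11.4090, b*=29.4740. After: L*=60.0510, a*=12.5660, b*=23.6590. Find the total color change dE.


dL = -9.5400, da = 1.1570, db = -5.8150
dE = sqrt((-9.5400)^2 + 1.1570^2 + (-5.8150)^2) = 11.2323


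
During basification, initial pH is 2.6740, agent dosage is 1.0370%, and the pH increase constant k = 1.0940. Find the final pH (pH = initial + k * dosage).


Formula: pH_final = pH_initial + k * base_pct
Substituting: pH_final = 2.6740 + 1.0940 * 1.0370
Result: 3.8085


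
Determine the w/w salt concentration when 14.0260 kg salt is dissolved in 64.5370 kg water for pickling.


Formula: Conc = salt / (water + salt) * 100
Substituting: Conc = 14.0260 / (64.5370 + 14.0260) * 100
Result: 17.8532 %


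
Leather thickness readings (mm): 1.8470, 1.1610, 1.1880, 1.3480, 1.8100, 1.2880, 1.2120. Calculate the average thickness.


Formula: Average = sum / n
Substituting: Average = 9.8540 / 7
Result: 1.4077 mm


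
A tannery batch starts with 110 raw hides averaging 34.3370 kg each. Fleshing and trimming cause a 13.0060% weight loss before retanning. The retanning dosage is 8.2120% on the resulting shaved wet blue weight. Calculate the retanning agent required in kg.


Total_raw = N * avg_wt = 110 * 34.3370 = 3777.0700 kg
Substrate = Total_raw * (1 - loss/100) = 3777.0700 * (1 - 13.0060/100) = 3285.8243 kg
Retan = Substrate * pct / 100 = 3285.8243 * 8.2120 / 100 = 269.8319 kg


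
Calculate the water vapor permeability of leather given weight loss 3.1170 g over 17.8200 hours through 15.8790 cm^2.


Formula: WVP = loss / (area * time)
Substituting: WVP = 3.1170 / (15.8790 * 17.8200)
Result: 0.0110155 g/(cm^2*hr)


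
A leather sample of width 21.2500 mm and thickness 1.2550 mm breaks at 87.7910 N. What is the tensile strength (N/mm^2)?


Formula: TS = force / (width * thickness)
Substituting: TS = 87.7910 / (21.2500 * 1.2550)
Result: 3.2919 N/mm^2


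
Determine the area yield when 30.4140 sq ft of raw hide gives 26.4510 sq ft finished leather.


Formula: Yield = finished / raw * 100
Substituting: Yield = 26.4510 / 30.4140 * 100
Result: 86.9698 %


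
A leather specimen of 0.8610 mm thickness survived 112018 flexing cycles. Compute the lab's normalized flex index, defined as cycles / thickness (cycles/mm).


Formula: Index = cycles / thickness
Substituting: Index = 112018 / 0.8610
Result: 130102.2067 cycles/mm


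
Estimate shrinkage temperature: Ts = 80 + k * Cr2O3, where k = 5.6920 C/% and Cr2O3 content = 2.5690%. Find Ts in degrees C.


Formula: Ts = 80 + k * Cr2O3
Substituting: Ts = 80 + 5.6920 * 2.5690
Result: 94.6227 C


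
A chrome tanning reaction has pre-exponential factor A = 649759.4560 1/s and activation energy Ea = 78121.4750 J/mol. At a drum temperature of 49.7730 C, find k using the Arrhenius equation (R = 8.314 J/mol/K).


T_K = T_C + 273.15 = 49.7730 + 273.15 = 322.9230 K
exponent = -Ea / (R * T_K) = -78121.4750 / (8.314 * 322.9230) = -29.0979
k = A * exp(exponent) = 649759.4560 * exp(-29.0979) = 1.4987e-07 1/s


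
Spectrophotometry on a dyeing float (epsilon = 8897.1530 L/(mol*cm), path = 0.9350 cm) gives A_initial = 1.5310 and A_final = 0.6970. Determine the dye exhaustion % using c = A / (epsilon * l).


c_initial = A_i / (epsilon * l) = 1.5310 / (8897.1530 * 0.9350) = 1.8404e-04 mol/L
c_final = A_f / (epsilon * l) = 0.6970 / (8897.1530 * 0.9350) = 8.3786e-05 mol/L
Exhaustion = (c_initial - c_final) / c_initial * 100 = (1.8404e-04 - 8.3786e-05) / 1.8404e-04 * 100 = 54.4742 %


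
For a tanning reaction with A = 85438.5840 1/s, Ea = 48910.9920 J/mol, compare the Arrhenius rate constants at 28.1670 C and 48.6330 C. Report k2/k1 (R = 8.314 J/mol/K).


T1 = 28.1670 + 273.15 = 301.3170 K; T2 = 48.6330 + 273.15 = 321.7830 K
k1 = A * exp(-Ea/(R*T1)) = 85438.5840 * exp(-48910.9920/(8.314*301.3170)) = 2.8341e-04 1/s
k2 = A * exp(-Ea/(R*T2)) = 85438.5840 * exp(-48910.9920/(8.314*321.7830)) = 9.8108e-04 1/s
k2/k1 = 9.8108e-04 / 2.8341e-04 = 3.4618


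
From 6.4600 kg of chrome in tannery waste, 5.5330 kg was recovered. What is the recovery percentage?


Formula: Recovery = recovered / input * 100
Substituting: Recovery = 5.5330 / 6.4600 * 100
Result: 85.6502 %


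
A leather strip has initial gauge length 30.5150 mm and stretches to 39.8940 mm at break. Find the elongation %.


Formula: Elongation = (Lf - L0) / L0 * 100
Substituting: Elongation = (39.8940 - 30.5150) / 30.5150 * 100
Result: 30.7357 %


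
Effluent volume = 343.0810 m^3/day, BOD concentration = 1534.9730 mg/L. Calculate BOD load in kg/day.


Formula: BOD_load = volume * conc / 1000
Substituting: BOD_load = 343.0810 * 1534.9730 / 1000
Result: 526.6201 kg/day


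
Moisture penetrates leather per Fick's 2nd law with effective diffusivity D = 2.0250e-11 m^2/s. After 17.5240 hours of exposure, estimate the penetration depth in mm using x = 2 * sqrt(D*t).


t = 17.5240 hr * 3600 = 63086.4000 s
D * t = 2.0250e-11 * 63086.4000 = 1.2775e-06
x = 2 * sqrt(D*t) = 2 * sqrt(1.2775e-06) = 0.00226053 m = 2.2605 mm


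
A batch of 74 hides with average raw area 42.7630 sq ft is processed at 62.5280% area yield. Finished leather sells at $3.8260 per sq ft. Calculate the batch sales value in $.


Raw_total = N * avg_area = 74 * 42.7630 = 3164.4620 sq ft
Finished = Raw_total * yield / 100 = 3164.4620 * 62.5280 / 100 = 1978.6748 sq ft
Value = Finished * price = 1978.6748 * 3.8260 = 7570.4098 $


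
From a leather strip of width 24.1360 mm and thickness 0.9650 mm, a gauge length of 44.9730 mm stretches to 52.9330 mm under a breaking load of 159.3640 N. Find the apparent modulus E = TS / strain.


TS = F / (w * t) = 159.3640 / (24.1360 * 0.9650) = 6.8422 N/mm^2
strain = (Lf - L0) / L0 = (52.9330 - 44.9730) / 44.9730 = 0.1770
E = TS / strain = 6.8422 / 0.1770 = 38.6577 N/mm^2


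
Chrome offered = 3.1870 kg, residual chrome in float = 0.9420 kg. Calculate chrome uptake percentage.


Formula: Uptake = (offered - residual) / offered * 100
Substituting: Uptake = (3.1870 - 0.9420) / 3.1870 * 100
Result: 70.4424 %


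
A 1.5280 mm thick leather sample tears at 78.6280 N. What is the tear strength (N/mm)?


Formula: Tear strength = force / thickness
Substituting: Tear strength = 78.6280 / 1.5280
Result: 51.4581 N/mm


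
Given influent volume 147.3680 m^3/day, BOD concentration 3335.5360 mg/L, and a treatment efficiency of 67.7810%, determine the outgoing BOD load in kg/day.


Load_in = volume * conc / 1000 = 147.3680 * 3335.5360 / 1000 = 491.5513 kg/day
Removed = Load_in * eff / 100 = 491.5513 * 67.7810 / 100 = 333.1784 kg/day
Load_out = Load_in - Removed = 491.5513 - 333.1784 = 158.3729 kg/day


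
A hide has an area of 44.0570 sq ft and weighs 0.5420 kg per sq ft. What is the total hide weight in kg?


Formula: Weight = area * weight_per_sqft
Substituting: Weight = 44.0570 * 0.5420
Result: 23.8789 kg


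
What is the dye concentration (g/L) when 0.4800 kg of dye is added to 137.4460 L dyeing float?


Formula: Conc = dye_mass(kg) / volume(L) * 1000
Substituting: Conc = 0.4800 / 137.4460 * 1000
Result: 3.4923 g/L


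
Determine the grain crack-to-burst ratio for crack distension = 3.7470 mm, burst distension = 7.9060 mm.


Formula: Ratio = crack / burst
Substituting: Ratio = 3.7470 / 7.9060
Result: 0.4739


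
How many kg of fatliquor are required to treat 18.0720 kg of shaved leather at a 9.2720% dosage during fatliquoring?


Formula: Fat = substrate * pct / 100
Substituting: Fat = 18.0720 * 9.2720 / 100
Result: 1.6756 kg


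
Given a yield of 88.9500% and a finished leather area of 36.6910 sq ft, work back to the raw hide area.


Formula: raw = finished * 100 / yield
Substituting: raw = 36.6910 * 100 / 88.9500
Result: 41.2490 sq ft


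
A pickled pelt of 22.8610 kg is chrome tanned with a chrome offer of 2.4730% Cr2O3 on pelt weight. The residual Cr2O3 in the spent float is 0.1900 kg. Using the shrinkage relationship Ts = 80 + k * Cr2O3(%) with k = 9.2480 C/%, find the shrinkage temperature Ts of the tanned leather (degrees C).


Offered = pelt * offer_pct / 100 = 22.8610 * 2.4730 / 100 = 0.5654 kg
Uptake = offered - residual = 0.5654 - 0.1900 = 0.3754 kg
Cr2O3% on pelt = uptake / pelt * 100 = 0.3754 / 22.8610 * 100 = 1.6419 %
Ts = 80 + k * Cr2O3% = 80 + 9.2480 * 1.6419 = 95.1842 C


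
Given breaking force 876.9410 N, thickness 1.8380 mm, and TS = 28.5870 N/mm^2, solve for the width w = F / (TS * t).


Formula: w = F / (TS * t)
Substituting: w = 876.9410 / (28.5870 * 1.8380)
Result: 16.6900 mm


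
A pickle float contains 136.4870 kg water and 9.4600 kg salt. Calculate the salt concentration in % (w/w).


Formula: Conc = salt / (water + salt) * 100
Substituting: Conc = 9.4600 / (136.4870 + 9.4600) * 100
Result: 6.4818 %


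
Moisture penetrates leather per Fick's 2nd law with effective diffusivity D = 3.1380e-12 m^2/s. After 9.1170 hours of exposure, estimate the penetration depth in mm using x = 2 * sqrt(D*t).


t = 9.1170 hr * 3600 = 32821.2000 s
D * t = 3.1380e-12 * 32821.2000 = 1.0299e-07
x = 2 * sqrt(D*t) = 2 * sqrt(1.0299e-07) = 6.4185e-04 m = 0.6419 mm


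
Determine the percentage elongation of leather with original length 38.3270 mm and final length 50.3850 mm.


Formula: Elongation = (Lf - L0) / L0 * 100
Substituting: Elongation = (50.3850 - 38.3270) / 38.3270 * 100
Result: 31.4609 %


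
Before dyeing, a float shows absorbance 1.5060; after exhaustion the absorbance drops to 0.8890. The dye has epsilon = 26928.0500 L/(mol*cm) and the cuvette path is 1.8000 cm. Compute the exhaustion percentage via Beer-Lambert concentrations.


c_initial = A_i / (epsilon * l) = 1.5060 / (26928.0500 * 1.8000) = 3.1070e-05 mol/L
c_final = A_f / (epsilon * l) = 0.8890 / (26928.0500 * 1.8000) = 1.8341e-05 mol/L
Exhaustion = (c_initial - c_final) / c_initial * 100 = (3.1070e-05 - 1.8341e-05) / 3.1070e-05 * 100 = 40.9695 %


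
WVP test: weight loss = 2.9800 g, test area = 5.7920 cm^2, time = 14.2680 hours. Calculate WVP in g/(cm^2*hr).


Formula: WVP = loss / (area * time)
Substituting: WVP = 2.9800 / (5.7920 * 14.2680)
Result: 0.0360599 g/(cm^2*hr)


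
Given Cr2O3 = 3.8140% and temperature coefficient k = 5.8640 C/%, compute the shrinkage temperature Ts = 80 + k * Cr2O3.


Formula: Ts = 80 + k * Cr2O3
Substituting: Ts = 80 + 5.8640 * 3.8140
Result: 102.3653 C


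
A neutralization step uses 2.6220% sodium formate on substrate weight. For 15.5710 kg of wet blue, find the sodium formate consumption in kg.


Formula: Neutralizer = substrate * pct / 100
Substituting: Neutralizer = 15.5710 * 2.6220 / 100
Result: 0.4083 kg


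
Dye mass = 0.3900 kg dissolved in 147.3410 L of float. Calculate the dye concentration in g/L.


Formula: Conc = dye_mass(kg) / volume(L) * 1000
Substituting: Conc = 0.3900 / 147.3410 * 1000
Result: 2.6469 g/L


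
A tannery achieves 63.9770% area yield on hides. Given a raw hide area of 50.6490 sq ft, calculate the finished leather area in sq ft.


Formula: finished = raw * yield / 100
Substituting: finished = 50.6490 * 63.9770 / 100
Result: 32.4037 sq ft


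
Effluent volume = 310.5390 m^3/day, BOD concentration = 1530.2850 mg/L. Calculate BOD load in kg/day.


Formula: BOD_load = volume * conc / 1000
Substituting: BOD_load = 310.5390 * 1530.2850 / 1000
Result: 475.2132 kg/day


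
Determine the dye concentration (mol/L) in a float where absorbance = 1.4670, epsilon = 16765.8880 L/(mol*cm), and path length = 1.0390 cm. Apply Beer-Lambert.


Formula: c = A / (epsilon * l)
Substituting: c = 1.4670 / (16765.8880 * 1.0390)
Result: 8.4215e-05 mol/L


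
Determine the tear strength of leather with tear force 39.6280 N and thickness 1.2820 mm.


Formula: Tear strength = force / thickness
Substituting: Tear strength = 39.6280 / 1.2820
Result: 30.9111 N/mm


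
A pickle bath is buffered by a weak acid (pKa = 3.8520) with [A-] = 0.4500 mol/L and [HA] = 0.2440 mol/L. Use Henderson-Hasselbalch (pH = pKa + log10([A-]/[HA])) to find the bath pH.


ratio = [A-] / [HA] = 0.4500 / 0.2440 = 1.8443
log10(ratio) = 0.2658
pH = pKa + log10(ratio) = 3.8520 + 0.2658 = 4.1178


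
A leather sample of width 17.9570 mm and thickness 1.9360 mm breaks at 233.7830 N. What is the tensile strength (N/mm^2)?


Formula: TS = force / (width * thickness)
Substituting: TS = 233.7830 / (17.9570 * 1.9360)
Result: 6.7247 N/mm^2


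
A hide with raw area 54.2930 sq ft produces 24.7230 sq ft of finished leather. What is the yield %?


Formula: Yield = finished / raw * 100
Substituting: Yield = 24.7230 / 54.2930 * 100
Result: 45.5363 %


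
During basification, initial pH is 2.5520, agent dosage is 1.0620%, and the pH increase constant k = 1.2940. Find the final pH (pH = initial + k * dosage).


Formula: pH_final = pH_initial + k * base_pct
Substituting: pH_final = 2.5520 + 1.2940 * 1.0620
Result: 3.9262


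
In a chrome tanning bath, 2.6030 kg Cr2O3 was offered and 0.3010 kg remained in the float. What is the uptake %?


Formula: Uptake = (offered - residual) / offered * 100
Substituting: Uptake = (2.6030 - 0.3010) / 2.6030 * 100
Result: 88.4364 %


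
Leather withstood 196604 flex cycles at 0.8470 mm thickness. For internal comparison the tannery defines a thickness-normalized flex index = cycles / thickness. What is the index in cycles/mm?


Formula: Index = cycles / thickness
Substituting: Index = 196604 / 0.8470
Result: 232118.0638 cycles/mm


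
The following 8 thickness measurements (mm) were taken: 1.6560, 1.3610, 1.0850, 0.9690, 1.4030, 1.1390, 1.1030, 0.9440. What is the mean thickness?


Formula: Average = sum / n
Substituting: Average = 9.6600 / 8
Result: 1.2075 mm


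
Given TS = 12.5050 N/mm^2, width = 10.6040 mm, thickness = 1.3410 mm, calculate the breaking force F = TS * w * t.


Formula: F = TS * w * t
Substituting: F = 12.5050 * 10.6040 * 1.3410
Result: 177.8206 N


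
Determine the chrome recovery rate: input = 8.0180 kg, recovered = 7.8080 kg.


Formula: Recovery = recovered / input * 100
Substituting: Recovery = 7.8080 / 8.0180 * 100
Result: 97.3809 %


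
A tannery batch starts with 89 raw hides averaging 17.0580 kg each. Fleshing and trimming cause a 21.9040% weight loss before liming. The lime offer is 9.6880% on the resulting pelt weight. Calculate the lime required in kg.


Total_raw = N * avg_wt = 89 * 17.0580 = 1518.1620 kg
Substrate = Total_raw * (1 - loss/100) = 1518.1620 * (1 - 21.9040/100) = 1185.6238 kg
Lime = Substrate * pct / 100 = 1185.6238 * 9.6880 / 100 = 114.8632 kg


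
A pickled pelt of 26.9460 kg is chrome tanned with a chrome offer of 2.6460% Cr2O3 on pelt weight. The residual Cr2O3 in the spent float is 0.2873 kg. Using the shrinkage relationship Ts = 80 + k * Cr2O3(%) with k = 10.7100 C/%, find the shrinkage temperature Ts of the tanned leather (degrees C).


Offered = pelt * offer_pct / 100 = 26.9460 * 2.6460 / 100 = 0.7130 kg
Uptake = offered - residual = 0.7130 - 0.2873 = 0.4257 kg
Cr2O3% on pelt = uptake / pelt * 100 = 0.4257 / 26.9460 * 100 = 1.5798 %
Ts = 80 + k * Cr2O3% = 80 + 10.7100 * 1.5798 = 96.9196 C


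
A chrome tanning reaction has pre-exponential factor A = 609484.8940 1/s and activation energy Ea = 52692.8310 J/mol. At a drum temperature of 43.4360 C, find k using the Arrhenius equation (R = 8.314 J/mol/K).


T_K = T_C + 273.15 = 43.4360 + 273.15 = 316.5860 K
exponent = -Ea / (R * T_K) = -52692.8310 / (8.314 * 316.5860) = -20.0193
k = A * exp(exponent) = 609484.8940 * exp(-20.0193) = 0.00123218 1/s


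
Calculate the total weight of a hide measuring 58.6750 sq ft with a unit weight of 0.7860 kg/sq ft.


Formula: Weight = area * weight_per_sqft
Substituting: Weight = 58.6750 * 0.7860
Result: 46.1185 kg


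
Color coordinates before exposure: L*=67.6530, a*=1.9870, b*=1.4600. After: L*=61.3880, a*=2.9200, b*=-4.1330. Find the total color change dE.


dL = -6.2650, da = 0.9330, db = -5.5930
dE = sqrt((-6.2650)^2 + 0.9330^2 + (-5.5930)^2) = 8.4500


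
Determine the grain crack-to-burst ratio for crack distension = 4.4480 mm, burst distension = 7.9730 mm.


Formula: Ratio = crack / burst
Substituting: Ratio = 4.4480 / 7.9730
Result: 0.5579


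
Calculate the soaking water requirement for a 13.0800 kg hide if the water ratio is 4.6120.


Formula: Water = hide_weight * ratio
Substituting: Water = 13.0800 * 4.6120
Result: 60.3250 kg


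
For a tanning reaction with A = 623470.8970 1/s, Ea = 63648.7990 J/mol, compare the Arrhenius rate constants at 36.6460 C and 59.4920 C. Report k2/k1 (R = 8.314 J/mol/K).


T1 = 36.6460 + 273.15 = 309.7960 K; T2 = 59.4920 + 273.15 = 332.6420 K
k1 = A * exp(-Ea/(R*T1)) = 623470.8970 * exp(-63648.7990/(8.314*309.7960)) = 1.1551e-05 1/s
k2 = A * exp(-Ea/(R*T2)) = 623470.8970 * exp(-63648.7990/(8.314*332.6420)) = 6.3054e-05 1/s
k2/k1 = 6.3054e-05 / 1.1551e-05 = 5.4587


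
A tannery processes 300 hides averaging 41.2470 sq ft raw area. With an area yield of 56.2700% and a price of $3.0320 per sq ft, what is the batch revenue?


Raw_total = N * avg_area = 300 * 41.2470 = 12374.1000 sq ft
Finished = Raw_total * yield / 100 = 12374.1000 * 56.2700 / 100 = 6962.9061 sq ft
Value = Finished * price = 6962.9061 * 3.0320 = 21111.5312 $


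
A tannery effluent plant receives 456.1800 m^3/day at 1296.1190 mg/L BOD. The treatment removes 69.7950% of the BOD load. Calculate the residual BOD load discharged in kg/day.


Load_in = volume * conc / 1000 = 456.1800 * 1296.1190 / 1000 = 591.2636 kg/day
Removed = Load_in * eff / 100 = 591.2636 * 69.7950 / 100 = 412.6724 kg/day
Load_out = Load_in - Removed = 591.2636 - 412.6724 = 178.5912 kg/day


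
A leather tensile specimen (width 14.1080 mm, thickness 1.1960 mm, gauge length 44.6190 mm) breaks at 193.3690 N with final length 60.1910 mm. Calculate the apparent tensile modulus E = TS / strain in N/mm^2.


TS = F / (w * t) = 193.3690 / (14.1080 * 1.1960) = 11.4601 N/mm^2
strain = (Lf - L0) / L0 = (60.1910 - 44.6190) / 44.6190 = 0.3490
E = TS / strain = 11.4601 / 0.3490 = 32.8372 N/mm^2


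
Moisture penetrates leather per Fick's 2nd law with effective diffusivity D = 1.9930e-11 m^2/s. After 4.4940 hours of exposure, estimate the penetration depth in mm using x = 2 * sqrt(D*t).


t = 4.4940 hr * 3600 = 16178.4000 s
D * t = 1.9930e-11 * 16178.4000 = 3.2244e-07
x = 2 * sqrt(D*t) = 2 * sqrt(3.2244e-07) = 0.00113567 m = 1.1357 mm


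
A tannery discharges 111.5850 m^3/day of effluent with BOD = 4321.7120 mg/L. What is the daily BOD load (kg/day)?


Formula: BOD_load = volume * conc / 1000
Substituting: BOD_load = 111.5850 * 4321.7120 / 1000
Result: 482.2382 kg/day


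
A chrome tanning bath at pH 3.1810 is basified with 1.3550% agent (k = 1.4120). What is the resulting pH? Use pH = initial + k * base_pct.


Formula: pH_final = pH_initial + k * base_pct
Substituting: pH_final = 3.1810 + 1.4120 * 1.3550
Result: 5.0943


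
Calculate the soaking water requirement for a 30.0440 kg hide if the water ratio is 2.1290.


Formula: Water = hide_weight * ratio
Substituting: Water = 30.0440 * 2.1290
Result: 63.9637 kg


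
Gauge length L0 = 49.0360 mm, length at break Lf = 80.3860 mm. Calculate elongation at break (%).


Formula: Elongation = (Lf - L0) / L0 * 100
Substituting: Elongation = (80.3860 - 49.0360) / 49.0360 * 100
Result: 63.9326 %


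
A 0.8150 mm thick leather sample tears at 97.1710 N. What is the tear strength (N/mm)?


Formula: Tear strength = force / thickness
Substituting: Tear strength = 97.1710 / 0.8150
Result: 119.2282 N/mm


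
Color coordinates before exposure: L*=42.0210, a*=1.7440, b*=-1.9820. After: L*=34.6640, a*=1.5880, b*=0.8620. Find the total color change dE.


dL = -7.3570, da = -0.1560, db = 2.8440
dE = sqrt((-7.3570)^2 + (-0.1560)^2 + 2.8440^2) = 7.8891


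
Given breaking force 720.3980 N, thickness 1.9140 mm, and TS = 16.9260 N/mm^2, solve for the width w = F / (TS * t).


Formula: w = F / (TS * t)
Substituting: w = 720.3980 / (16.9260 * 1.9140)
Result: 22.2370 mm


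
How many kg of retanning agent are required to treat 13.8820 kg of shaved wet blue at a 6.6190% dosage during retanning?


Formula: Retan = substrate * pct / 100
Substituting: Retan = 13.8820 * 6.6190 / 100
Result: 0.9188 kg


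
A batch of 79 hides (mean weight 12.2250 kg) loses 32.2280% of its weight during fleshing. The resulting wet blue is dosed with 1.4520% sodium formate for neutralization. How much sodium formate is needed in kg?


Total_raw = N * avg_wt = 79 * 12.2250 = 965.7750 kg
Substrate = Total_raw * (1 - loss/100) = 965.7750 * (1 - 32.2280/100) = 654.5250 kg
Neutralizer = Substrate * pct / 100 = 654.5250 * 1.4520 / 100 = 9.5037 kg


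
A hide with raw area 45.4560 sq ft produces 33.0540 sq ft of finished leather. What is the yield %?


Formula: Yield = finished / raw * 100
Substituting: Yield = 33.0540 / 45.4560 * 100
Result: 72.7165 %


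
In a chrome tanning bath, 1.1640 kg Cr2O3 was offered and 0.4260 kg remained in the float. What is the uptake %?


Formula: Uptake = (offered - residual) / offered * 100
Substituting: Uptake = (1.1640 - 0.4260) / 1.1640 * 100
Result: 63.4021 %


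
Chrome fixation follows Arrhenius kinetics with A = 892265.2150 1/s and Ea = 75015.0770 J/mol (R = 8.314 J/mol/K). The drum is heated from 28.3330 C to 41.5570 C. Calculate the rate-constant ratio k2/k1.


T1 = 28.3330 + 273.15 = 301.4830 K; T2 = 41.5570 + 273.15 = 314.7070 K
k1 = A * exp(-Ea/(R*T1)) = 892265.2150 * exp(-75015.0770/(8.314*301.4830)) = 8.9740e-08 1/s
k2 = A * exp(-Ea/(R*T2)) = 892265.2150 * exp(-75015.0770/(8.314*314.7070)) = 3.1560e-07 1/s
k2/k1 = 3.1560e-07 / 8.9740e-08 = 3.5169
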